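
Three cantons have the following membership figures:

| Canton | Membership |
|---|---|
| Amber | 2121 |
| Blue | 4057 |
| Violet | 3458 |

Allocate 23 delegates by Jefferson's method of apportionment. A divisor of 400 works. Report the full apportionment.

Amber 5, Blue 10, Violet 8

With modified divisor 400: modified quotas Amber 5.303, Blue 10.143, Violet 8.645.
Rounding down: Amber 5, Blue 10, Violet 8 (total 23).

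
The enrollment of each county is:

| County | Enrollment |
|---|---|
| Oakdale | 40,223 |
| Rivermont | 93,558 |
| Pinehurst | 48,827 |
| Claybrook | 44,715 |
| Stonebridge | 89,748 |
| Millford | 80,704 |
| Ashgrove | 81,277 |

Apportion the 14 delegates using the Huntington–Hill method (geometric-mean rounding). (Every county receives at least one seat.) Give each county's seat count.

With divisor 33854: modified quotas Oakdale 1.188, Rivermont 2.764, Pinehurst 1.442, Claybrook 1.321, Stonebridge 2.651, Millford 2.384, Ashgrove 2.401.
Geometric-mean thresholds: Oakdale √(1·2)=1.414, Rivermont √(2·3)=2.449, Pinehurst √(1·2)=1.414, Claybrook √(1·2)=1.414, Stonebridge √(2·3)=2.449, Millford √(2·3)=2.449, Ashgrove √(2·3)=2.449.
Each quota rounded against its threshold gives Oakdale 1, Rivermont 3, Pinehurst 2, Claybrook 1, Stonebridge 3, Millford 2, Ashgrove 2 (total 14).

Oakdale 1; Rivermont 3; Pinehurst 2; Claybrook 1; Stonebridge 3; Millford 2; Ashgrove 2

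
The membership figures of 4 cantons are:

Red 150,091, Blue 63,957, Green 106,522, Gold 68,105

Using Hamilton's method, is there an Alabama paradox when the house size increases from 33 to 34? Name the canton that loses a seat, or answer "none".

At 33 seats: Red 13, Blue 5, Green 9, Gold 6.
At 34 seats: Red 13, Blue 6, Green 9, Gold 6.
No canton's allocation decreased.

none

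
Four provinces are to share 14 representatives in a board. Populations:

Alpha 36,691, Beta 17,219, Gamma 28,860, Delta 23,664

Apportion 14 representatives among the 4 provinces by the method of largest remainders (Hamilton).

Alpha: 5; Beta: 2; Gamma: 4; Delta: 3

The standard divisor is 106434/14 ≈ 7602.429.
Standard quotas: Alpha 4.8262, Beta 2.2649, Gamma 3.7962, Delta 3.1127.
Lower quotas: Alpha 4, Beta 2, Gamma 3, Delta 3 (sum 12, leaving 2 seats).
Remainders in descending order: Alpha 0.8262, Gamma 0.7962, Beta 0.2649, Delta 0.1127.
The surplus seats go to Alpha, Gamma.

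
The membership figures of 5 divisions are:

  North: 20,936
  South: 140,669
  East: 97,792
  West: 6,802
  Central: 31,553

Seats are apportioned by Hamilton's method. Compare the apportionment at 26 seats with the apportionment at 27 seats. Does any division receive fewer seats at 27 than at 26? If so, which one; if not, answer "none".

West

At 26 seats: North 2, South 12, East 8, West 1, Central 3.
At 27 seats: North 2, South 13, East 9, West 0, Central 3.
West drops from 1 to 0.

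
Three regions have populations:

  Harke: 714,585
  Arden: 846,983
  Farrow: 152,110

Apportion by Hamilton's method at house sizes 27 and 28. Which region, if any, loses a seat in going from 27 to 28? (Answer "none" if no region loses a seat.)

At 27 seats: Harke 11, Arden 13, Farrow 3.
At 28 seats: Harke 12, Arden 14, Farrow 2.
Farrow drops from 3 to 2.

Farrow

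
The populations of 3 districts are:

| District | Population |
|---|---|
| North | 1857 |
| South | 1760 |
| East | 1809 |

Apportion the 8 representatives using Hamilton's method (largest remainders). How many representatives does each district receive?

North: 3, South: 2, East: 3

The standard divisor is 5426/8 ≈ 678.25.
Standard quotas: North 2.738, South 2.595, East 2.667.
Lower quotas: North 2, South 2, East 2 (sum 6, leaving 2 seats).
Remainders in descending order: North 0.738, East 0.667, South 0.595.
The surplus seats go to North, East.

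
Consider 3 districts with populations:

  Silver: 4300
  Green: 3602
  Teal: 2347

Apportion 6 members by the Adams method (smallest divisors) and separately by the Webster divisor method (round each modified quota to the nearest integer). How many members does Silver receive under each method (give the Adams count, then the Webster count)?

Adams: Silver 2, Green 2, Teal 2.
Webster: Silver 3, Green 2, Teal 1.
Silver gets 2 under Adams and 3 under Webster.

2 and 3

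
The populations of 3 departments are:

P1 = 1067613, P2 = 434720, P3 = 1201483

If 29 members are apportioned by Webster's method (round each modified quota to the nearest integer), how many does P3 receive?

13

Standard divisor 2703816/29 ≈ 93235.034; standard quotas: P1 11.451, P2 4.663, P3 12.887.
Rounding to the nearest integer gives P1 11, P2 5, P3 13 — total 29, matching the house size, so no adjustment is needed.
P3 receives 13.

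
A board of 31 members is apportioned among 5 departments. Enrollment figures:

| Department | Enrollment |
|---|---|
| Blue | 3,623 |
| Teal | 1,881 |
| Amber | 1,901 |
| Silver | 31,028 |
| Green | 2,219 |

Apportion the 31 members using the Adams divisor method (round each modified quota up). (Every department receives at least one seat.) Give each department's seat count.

Standard divisor 40652/31 ≈ 1311.355; standard quotas: Blue 2.763, Teal 1.434, Amber 1.450, Silver 23.661, Green 1.692.
Rounding up gives 3, 2, 2, 24, 2 = 33 seats, so the divisor must be adjusted.
With modified divisor 1440: modified quotas Blue 2.516, Teal 1.306, Amber 1.320, Silver 21.547, Green 1.541.
Rounding up: Blue 3, Teal 2, Amber 2, Silver 22, Green 2 (total 31).

Blue 3, Teal 2, Amber 2, Silver 22, Green 2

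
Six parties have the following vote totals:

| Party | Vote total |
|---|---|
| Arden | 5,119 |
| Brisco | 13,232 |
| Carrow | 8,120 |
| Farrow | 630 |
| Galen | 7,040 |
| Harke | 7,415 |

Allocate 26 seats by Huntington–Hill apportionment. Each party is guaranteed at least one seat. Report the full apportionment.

With divisor 1616: modified quotas Arden 3.168, Brisco 8.188, Carrow 5.025, Farrow 0.390, Galen 4.356, Harke 4.588.
Geometric-mean thresholds: Arden √(3·4)=3.464, Brisco √(8·9)=8.485, Carrow √(5·6)=5.477, Farrow (min 1), Galen √(4·5)=4.472, Harke √(4·5)=4.472.
Each quota rounded against its threshold gives Arden 3, Brisco 8, Carrow 5, Farrow 1, Galen 4, Harke 5 (total 26).

Arden 3, Brisco 8, Carrow 5, Farrow 1, Galen 4, Harke 5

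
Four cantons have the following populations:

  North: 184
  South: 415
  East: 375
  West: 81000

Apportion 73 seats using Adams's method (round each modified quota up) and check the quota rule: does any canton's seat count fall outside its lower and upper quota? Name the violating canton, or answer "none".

West

Standard quotas: North 0.164, South 0.370, East 0.334, West 72.133.
Adams allocation: North 1, South 1, East 1, West 70.
West has quota 72.133 (lower 72, upper 73) but receives 70 — outside the quota interval.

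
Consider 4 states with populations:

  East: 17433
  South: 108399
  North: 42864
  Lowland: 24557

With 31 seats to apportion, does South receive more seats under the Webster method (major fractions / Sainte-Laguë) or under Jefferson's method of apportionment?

Webster: East 3, South 17, North 7, Lowland 4.
Jefferson: East 2, South 18, North 7, Lowland 4.
South gets 17 under Webster and 18 under Jefferson.

Jefferson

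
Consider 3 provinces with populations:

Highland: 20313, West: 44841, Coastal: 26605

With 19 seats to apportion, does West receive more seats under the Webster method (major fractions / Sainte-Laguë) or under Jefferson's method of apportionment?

Webster: Highland 4, West 9, Coastal 6.
Jefferson: Highland 4, West 10, Coastal 5.
West gets 9 under Webster and 10 under Jefferson.

Jefferson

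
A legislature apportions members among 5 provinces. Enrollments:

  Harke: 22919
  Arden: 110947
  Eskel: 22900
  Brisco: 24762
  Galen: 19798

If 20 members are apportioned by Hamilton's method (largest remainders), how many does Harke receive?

2

Standard divisor: 201326 ÷ 20 ≈ 10066.3.
Standard quotas: Harke 2.2768, Arden 11.0216, Eskel 2.2749, Brisco 2.4599, Galen 1.9668.
Lower quotas: Harke 2, Arden 11, Eskel 2, Brisco 2, Galen 1 (sum 18, leaving 2 seats).
Remainders in descending order: Galen 0.9668, Brisco 0.4599, Harke 0.2768, Eskel 0.2749, Arden 0.0216.
Largest remainders: Galen, Brisco receive the extra seats.
Harke receives 2.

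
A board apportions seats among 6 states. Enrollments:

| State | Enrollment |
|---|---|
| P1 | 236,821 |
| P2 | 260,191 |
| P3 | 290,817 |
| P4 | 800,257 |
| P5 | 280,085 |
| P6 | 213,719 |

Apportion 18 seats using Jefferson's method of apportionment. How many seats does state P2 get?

2

Standard divisor 2081890/18 ≈ 115660.556; standard quotas: P1 2.048, P2 2.250, P3 2.514, P4 6.919, P5 2.422, P6 1.848.
Rounding down gives 2, 2, 2, 6, 2, 1 = 15 seats, so the divisor must be adjusted.
With modified divisor 98500: modified quotas P1 2.404, P2 2.642, P3 2.952, P4 8.124, P5 2.844, P6 2.170.
Rounding down: P1 2, P2 2, P3 2, P4 8, P5 2, P6 2 (total 18).
P2 receives 2.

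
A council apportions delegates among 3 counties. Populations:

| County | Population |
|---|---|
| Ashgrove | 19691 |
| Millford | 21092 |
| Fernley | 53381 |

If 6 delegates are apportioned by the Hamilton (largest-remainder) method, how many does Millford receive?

Total 94164; standard divisor 94164/6 = 15694.
Standard quotas: Ashgrove 1.2547, Millford 1.3440, Fernley 3.4014.
Lower quotas: Ashgrove 1, Millford 1, Fernley 3 (sum 5, leaving 1 seat).
Remainders in descending order: Fernley 0.4014, Millford 0.3440, Ashgrove 0.2547.
Largest remainder: Fernley receives the extra seat.
Millford receives 1.

1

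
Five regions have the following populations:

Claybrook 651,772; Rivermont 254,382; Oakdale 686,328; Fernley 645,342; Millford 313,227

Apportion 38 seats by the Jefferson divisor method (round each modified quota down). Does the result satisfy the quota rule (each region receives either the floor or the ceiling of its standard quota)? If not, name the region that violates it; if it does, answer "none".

Standard quotas: Claybrook 9.709, Rivermont 3.789, Oakdale 10.223, Fernley 9.613, Millford 4.666.
Jefferson allocation: Claybrook 10, Rivermont 4, Oakdale 10, Fernley 10, Millford 4.
Every allocation lies between the lower and upper quota.

none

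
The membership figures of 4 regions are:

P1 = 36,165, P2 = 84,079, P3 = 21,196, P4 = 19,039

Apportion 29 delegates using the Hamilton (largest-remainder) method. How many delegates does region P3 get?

4

Total 160479; standard divisor 160479/29 ≈ 5533.759.
Standard quotas: P1 6.5353, P2 15.1938, P3 3.8303, P4 3.4405.
Lower quotas: P1 6, P2 15, P3 3, P4 3 (sum 27, leaving 2 seats).
Remainders in descending order: P3 0.8303, P1 0.5353, P4 0.4405, P2 0.1938.
The surplus seats go to P3, P1.
P3 receives 4.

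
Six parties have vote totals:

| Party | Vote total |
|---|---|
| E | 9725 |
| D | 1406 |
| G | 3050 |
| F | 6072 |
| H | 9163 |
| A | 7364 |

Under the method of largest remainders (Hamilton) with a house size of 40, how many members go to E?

11

The standard divisor is 36780/40 ≈ 919.5.
Standard quotas: E 10.5764, D 1.5291, G 3.3170, F 6.6036, H 9.9652, A 8.0087.
Lower quotas: E 10, D 1, G 3, F 6, H 9, A 8 (sum 37, leaving 3 seats).
Remainders in descending order: H 0.9652, F 0.6036, E 0.5764, D 0.5291, G 0.3170, A 0.0087.
The surplus seats go to H, F, E.
E receives 11.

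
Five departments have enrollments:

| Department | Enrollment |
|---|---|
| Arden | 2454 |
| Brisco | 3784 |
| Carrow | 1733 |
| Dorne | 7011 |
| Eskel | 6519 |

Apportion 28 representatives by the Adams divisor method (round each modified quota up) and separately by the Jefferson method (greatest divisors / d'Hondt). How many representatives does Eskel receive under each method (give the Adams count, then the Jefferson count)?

8 and 9

Adams: Arden 3, Brisco 5, Carrow 3, Dorne 9, Eskel 8.
Jefferson: Arden 3, Brisco 5, Carrow 2, Dorne 9, Eskel 9.
Eskel gets 8 under Adams and 9 under Jefferson.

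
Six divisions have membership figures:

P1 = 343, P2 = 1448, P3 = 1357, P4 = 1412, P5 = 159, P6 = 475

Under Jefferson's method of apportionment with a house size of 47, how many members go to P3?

13

Standard divisor 5194/47 ≈ 110.511; standard quotas: P1 3.104, P2 13.103, P3 12.279, P4 12.777, P5 1.439, P6 4.298.
Rounding down gives 3, 13, 12, 12, 1, 4 = 45 seats, so the divisor must be adjusted.
With modified divisor 104: modified quotas P1 3.298, P2 13.923, P3 13.048, P4 13.577, P5 1.529, P6 4.567.
Rounding down: P1 3, P2 13, P3 13, P4 13, P5 1, P6 4 (total 47).
P3 receives 13.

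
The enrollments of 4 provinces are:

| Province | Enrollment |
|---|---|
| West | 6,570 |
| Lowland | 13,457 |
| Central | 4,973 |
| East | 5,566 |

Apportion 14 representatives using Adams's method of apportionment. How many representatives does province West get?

3

Standard divisor 30566/14 ≈ 2183.286; standard quotas: West 3.009, Lowland 6.164, Central 2.278, East 2.549.
Rounding up gives 4, 7, 3, 3 = 17 seats, so the divisor must be adjusted.
With modified divisor 2600: modified quotas West 2.527, Lowland 5.176, Central 1.913, East 2.141.
Rounding up: West 3, Lowland 6, Central 2, East 3 (total 14).
West receives 3.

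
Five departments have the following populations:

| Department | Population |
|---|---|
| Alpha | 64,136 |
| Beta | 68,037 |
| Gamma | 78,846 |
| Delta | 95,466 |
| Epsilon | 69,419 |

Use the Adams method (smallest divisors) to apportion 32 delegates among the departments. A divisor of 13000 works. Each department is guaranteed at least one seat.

With modified divisor 13000: modified quotas Alpha 4.934, Beta 5.234, Gamma 6.065, Delta 7.344, Epsilon 5.340.
Rounding up: Alpha 5, Beta 6, Gamma 7, Delta 8, Epsilon 6 (total 32).

Alpha: 5, Beta: 6, Gamma: 7, Delta: 8, Epsilon: 6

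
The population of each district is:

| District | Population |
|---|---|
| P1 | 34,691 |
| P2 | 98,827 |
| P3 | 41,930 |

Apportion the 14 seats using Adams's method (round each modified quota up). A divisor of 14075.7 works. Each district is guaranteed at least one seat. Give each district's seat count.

P1: 3, P2: 8, P3: 3

With modified divisor 14075.7: modified quotas P1 2.465, P2 7.021, P3 2.979.
Rounding up: P1 3, P2 8, P3 3 (total 14).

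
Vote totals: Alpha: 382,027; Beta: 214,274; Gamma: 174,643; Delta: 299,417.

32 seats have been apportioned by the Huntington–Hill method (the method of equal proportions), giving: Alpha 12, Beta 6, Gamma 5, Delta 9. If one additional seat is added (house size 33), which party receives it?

Priority for the next seat is population ÷ (√(s·(s+1))).
Priorities: Alpha 30586.639, Beta 33063.196, Gamma 31885.304, Delta 31561.323.
Highest priority: Beta.

Beta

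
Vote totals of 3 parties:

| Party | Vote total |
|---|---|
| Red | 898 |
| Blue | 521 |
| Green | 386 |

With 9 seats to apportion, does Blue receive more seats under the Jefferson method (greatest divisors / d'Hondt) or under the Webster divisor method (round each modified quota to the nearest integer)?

Webster

Jefferson: Red 5, Blue 2, Green 2.
Webster: Red 4, Blue 3, Green 2.
Blue gets 2 under Jefferson and 3 under Webster.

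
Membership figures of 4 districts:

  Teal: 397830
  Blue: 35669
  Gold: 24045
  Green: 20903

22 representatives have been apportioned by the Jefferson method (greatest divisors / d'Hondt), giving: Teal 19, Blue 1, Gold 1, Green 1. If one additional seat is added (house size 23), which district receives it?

Teal

Priority for the next seat is population ÷ (current seats + 1).
Priorities: Teal 19891.500, Blue 17834.500, Gold 12022.500, Green 10451.500.
Highest priority: Teal.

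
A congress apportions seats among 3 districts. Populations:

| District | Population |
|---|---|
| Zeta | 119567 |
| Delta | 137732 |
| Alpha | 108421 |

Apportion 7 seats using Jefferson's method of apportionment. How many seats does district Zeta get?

2

Standard divisor 365720/7 ≈ 52245.714; standard quotas: Zeta 2.289, Delta 2.636, Alpha 2.075.
Rounding down gives 2, 2, 2 = 6 seats, so the divisor must be adjusted.
With modified divisor 42900: modified quotas Zeta 2.787, Delta 3.211, Alpha 2.527.
Rounding down: Zeta 2, Delta 3, Alpha 2 (total 7).
Zeta receives 2.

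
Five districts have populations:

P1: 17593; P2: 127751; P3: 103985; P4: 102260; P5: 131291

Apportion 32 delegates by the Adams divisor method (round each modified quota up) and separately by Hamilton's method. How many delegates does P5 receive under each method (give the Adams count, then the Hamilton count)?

Adams: P1 2, P2 8, P3 7, P4 7, P5 8.
Hamilton: P1 1, P2 8, P3 7, P4 7, P5 9.
P5 gets 8 under Adams and 9 under Hamilton.

8 and 9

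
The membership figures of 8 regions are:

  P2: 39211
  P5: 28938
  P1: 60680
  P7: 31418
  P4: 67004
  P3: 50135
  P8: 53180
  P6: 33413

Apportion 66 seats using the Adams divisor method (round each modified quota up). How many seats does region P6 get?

Standard divisor 363979/66 ≈ 5514.833; standard quotas: P2 7.110, P5 5.247, P1 11.003, P7 5.697, P4 12.150, P3 9.091, P8 9.643, P6 6.059.
Rounding up gives 8, 6, 12, 6, 13, 10, 10, 7 = 72 seats, so the divisor must be adjusted.
With modified divisor 5850: modified quotas P2 6.703, P5 4.947, P1 10.373, P7 5.371, P4 11.454, P3 8.570, P8 9.091, P6 5.712.
Rounding up: P2 7, P5 5, P1 11, P7 6, P4 12, P3 9, P8 10, P6 6 (total 66).
P6 receives 6.

6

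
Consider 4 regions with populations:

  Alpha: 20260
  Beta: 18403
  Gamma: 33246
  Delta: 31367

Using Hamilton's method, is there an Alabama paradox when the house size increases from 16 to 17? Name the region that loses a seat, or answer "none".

none

At 16 seats: Alpha 3, Beta 3, Gamma 5, Delta 5.
At 17 seats: Alpha 3, Beta 3, Gamma 6, Delta 5.
No region's allocation decreased.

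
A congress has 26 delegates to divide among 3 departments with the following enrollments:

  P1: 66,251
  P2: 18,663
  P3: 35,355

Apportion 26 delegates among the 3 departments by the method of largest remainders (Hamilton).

Total 120269; standard divisor 120269/26 ≈ 4625.731.
Standard quotas: P1 14.3223, P2 4.0346, P3 7.6431.
Lower quotas: P1 14, P2 4, P3 7 (sum 25, leaving 1 seat).
Remainders in descending order: P3 0.6431, P1 0.3223, P2 0.0346.
Largest remainder: P3 receives the extra seat.

P1: 14, P2: 4, P3: 8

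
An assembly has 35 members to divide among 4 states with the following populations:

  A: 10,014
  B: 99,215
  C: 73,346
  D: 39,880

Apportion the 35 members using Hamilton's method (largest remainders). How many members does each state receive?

Total 222455; standard divisor 222455/35 ≈ 6355.857.
Standard quotas: A 1.5756, B 15.6100, C 11.5399, D 6.2745.
Lower quotas: A 1, B 15, C 11, D 6 (sum 33, leaving 2 seats).
Remainders in descending order: B 0.6100, A 0.5756, C 0.5399, D 0.2745.
Largest remainders: B, A receive the extra seats.

A: 2, B: 16, C: 11, D: 6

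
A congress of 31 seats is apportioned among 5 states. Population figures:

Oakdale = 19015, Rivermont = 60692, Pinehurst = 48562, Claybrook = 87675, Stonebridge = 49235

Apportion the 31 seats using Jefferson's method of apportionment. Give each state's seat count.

Oakdale 2, Rivermont 7, Pinehurst 6, Claybrook 10, Stonebridge 6

Standard divisor 265179/31 ≈ 8554.161; standard quotas: Oakdale 2.223, Rivermont 7.095, Pinehurst 5.677, Claybrook 10.249, Stonebridge 5.756.
Rounding down gives 2, 7, 5, 10, 5 = 29 seats, so the divisor must be adjusted.
With modified divisor 8000: modified quotas Oakdale 2.377, Rivermont 7.587, Pinehurst 6.070, Claybrook 10.959, Stonebridge 6.154.
Rounding down: Oakdale 2, Rivermont 7, Pinehurst 6, Claybrook 10, Stonebridge 6 (total 31).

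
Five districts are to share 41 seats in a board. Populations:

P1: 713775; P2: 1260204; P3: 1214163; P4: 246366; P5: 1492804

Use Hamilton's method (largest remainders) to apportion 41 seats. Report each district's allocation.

Total 4927312; standard divisor 4927312/41 ≈ 120178.341.
Standard quotas: P1 5.9393, P2 10.4861, P3 10.1030, P4 2.0500, P5 12.4216.
Lower quotas: P1 5, P2 10, P3 10, P4 2, P5 12 (sum 39, leaving 2 seats).
Remainders in descending order: P1 0.9393, P2 0.4861, P5 0.4216, P3 0.1030, P4 0.0500.
Largest remainders: P1, P2 receive the extra seats.

P1 6, P2 11, P3 10, P4 2, P5 12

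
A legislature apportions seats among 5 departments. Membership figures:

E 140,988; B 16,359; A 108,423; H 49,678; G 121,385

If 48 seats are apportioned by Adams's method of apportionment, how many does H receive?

6

Standard divisor 436833/48 ≈ 9100.688; standard quotas: E 15.492, B 1.798, A 11.914, H 5.459, G 13.338.
Rounding up gives 16, 2, 12, 6, 14 = 50 seats, so the divisor must be adjusted.
With modified divisor 9600: modified quotas E 14.686, B 1.704, A 11.294, H 5.175, G 12.644.
Rounding up: E 15, B 2, A 12, H 6, G 13 (total 48).
H receives 6.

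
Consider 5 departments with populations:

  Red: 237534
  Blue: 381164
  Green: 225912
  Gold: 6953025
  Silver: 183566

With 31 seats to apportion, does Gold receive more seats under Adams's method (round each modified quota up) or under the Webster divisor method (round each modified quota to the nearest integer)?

Webster

Adams: Red 1, Blue 2, Green 1, Gold 26, Silver 1.
Webster: Red 1, Blue 1, Green 1, Gold 27, Silver 1.
Gold gets 26 under Adams and 27 under Webster.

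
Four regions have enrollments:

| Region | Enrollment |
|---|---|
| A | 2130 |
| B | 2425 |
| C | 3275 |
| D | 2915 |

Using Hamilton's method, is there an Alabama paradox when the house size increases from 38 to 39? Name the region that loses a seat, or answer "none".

At 38 seats: A 7, B 9, C 12, D 10.
At 39 seats: A 8, B 9, C 12, D 10.
No region's allocation decreased.

none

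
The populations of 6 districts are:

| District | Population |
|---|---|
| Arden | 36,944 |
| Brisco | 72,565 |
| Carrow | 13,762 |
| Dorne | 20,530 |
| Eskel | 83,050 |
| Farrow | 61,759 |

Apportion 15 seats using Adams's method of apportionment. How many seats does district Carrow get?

Standard divisor 288610/15 ≈ 19240.667; standard quotas: Arden 1.920, Brisco 3.771, Carrow 0.715, Dorne 1.067, Eskel 4.316, Farrow 3.210.
Rounding up gives 2, 4, 1, 2, 5, 4 = 18 seats, so the divisor must be adjusted.
With modified divisor 22500: modified quotas Arden 1.642, Brisco 3.225, Carrow 0.612, Dorne 0.912, Eskel 3.691, Farrow 2.745.
Rounding up: Arden 2, Brisco 4, Carrow 1, Dorne 1, Eskel 4, Farrow 3 (total 15).
Carrow receives 1.

1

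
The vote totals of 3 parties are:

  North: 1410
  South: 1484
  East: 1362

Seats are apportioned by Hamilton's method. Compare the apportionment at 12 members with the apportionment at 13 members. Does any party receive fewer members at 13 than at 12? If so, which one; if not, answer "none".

none

At 12 seats: North 4, South 4, East 4.
At 13 seats: North 4, South 5, East 4.
No party's allocation decreased.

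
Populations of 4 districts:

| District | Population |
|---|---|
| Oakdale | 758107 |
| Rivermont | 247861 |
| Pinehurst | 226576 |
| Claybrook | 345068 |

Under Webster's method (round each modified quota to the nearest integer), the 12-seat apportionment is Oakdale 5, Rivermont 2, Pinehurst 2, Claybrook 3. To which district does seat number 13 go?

Oakdale

Priority for the next seat is population ÷ (current seats + 0.5).
Priorities: Oakdale 137837.636, Rivermont 99144.400, Pinehurst 90630.400, Claybrook 98590.857.
Highest priority: Oakdale.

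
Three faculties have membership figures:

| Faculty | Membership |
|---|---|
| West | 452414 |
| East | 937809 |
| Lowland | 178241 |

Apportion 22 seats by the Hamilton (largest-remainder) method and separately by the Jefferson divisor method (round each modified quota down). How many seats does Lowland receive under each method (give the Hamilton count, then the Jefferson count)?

Hamilton: West 6, East 13, Lowland 3.
Jefferson: West 6, East 14, Lowland 2.
Lowland gets 3 under Hamilton and 2 under Jefferson.

3 and 2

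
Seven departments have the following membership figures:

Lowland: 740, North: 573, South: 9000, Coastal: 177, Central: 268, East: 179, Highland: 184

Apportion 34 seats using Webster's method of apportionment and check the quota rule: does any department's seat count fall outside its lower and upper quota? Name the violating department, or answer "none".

Standard quotas: Lowland 2.262, North 1.752, South 27.516, Coastal 0.541, Central 0.819, East 0.547, Highland 0.563.
Webster allocation: Lowland 2, North 2, South 26, Coastal 1, Central 1, East 1, Highland 1.
South has quota 27.516 (lower 27, upper 28) but receives 26 — outside the quota interval.

South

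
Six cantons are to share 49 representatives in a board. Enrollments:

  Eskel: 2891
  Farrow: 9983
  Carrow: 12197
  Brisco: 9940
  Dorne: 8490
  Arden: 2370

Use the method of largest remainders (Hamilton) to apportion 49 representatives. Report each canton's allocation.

Eskel 3, Farrow 11, Carrow 13, Brisco 11, Dorne 9, Arden 2

The standard divisor is 45871/49 ≈ 936.143.
Standard quotas: Eskel 3.0882, Farrow 10.6640, Carrow 13.0290, Brisco 10.6180, Dorne 9.0691, Arden 2.5317.
Lower quotas: Eskel 3, Farrow 10, Carrow 13, Brisco 10, Dorne 9, Arden 2 (sum 47, leaving 2 seats).
Remainders in descending order: Farrow 0.6640, Brisco 0.6180, Arden 0.5317, Eskel 0.0882, Dorne 0.0691, Carrow 0.0290.
Largest remainders: Farrow, Brisco receive the extra seats.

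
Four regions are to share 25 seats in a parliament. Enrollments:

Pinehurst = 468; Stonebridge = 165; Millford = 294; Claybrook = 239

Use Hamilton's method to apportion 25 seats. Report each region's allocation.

Total 1166; standard divisor 1166/25 ≈ 46.64.
Standard quotas: Pinehurst 10.034, Stonebridge 3.538, Millford 6.304, Claybrook 5.124.
Lower quotas: Pinehurst 10, Stonebridge 3, Millford 6, Claybrook 5 (sum 24, leaving 1 seat).
Remainders in descending order: Stonebridge 0.538, Millford 0.304, Claybrook 0.124, Pinehurst 0.034.
The surplus seat goes to Stonebridge.

Pinehurst 10; Stonebridge 4; Millford 6; Claybrook 5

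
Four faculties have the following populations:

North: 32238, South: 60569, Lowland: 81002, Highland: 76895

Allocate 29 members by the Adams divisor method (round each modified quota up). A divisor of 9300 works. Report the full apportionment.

With modified divisor 9300: modified quotas North 3.466, South 6.513, Lowland 8.710, Highland 8.268.
Rounding up: North 4, South 7, Lowland 9, Highland 9 (total 29).

North=4, South=7, Lowland=9, Highland=9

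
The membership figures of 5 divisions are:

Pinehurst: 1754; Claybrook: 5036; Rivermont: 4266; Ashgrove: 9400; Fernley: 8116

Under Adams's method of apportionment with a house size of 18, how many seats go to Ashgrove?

Standard divisor 28572/18 ≈ 1587.333; standard quotas: Pinehurst 1.105, Claybrook 3.173, Rivermont 2.688, Ashgrove 5.922, Fernley 5.113.
Rounding up gives 2, 4, 3, 6, 6 = 21 seats, so the divisor must be adjusted.
With modified divisor 1800: modified quotas Pinehurst 0.974, Claybrook 2.798, Rivermont 2.370, Ashgrove 5.222, Fernley 4.509.
Rounding up: Pinehurst 1, Claybrook 3, Rivermont 3, Ashgrove 6, Fernley 5 (total 18).
Ashgrove receives 6.

6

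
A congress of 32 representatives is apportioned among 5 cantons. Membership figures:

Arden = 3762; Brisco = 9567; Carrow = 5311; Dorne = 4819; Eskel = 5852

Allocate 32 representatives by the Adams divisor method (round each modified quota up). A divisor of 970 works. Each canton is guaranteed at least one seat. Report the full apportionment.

Arden 4, Brisco 10, Carrow 6, Dorne 5, Eskel 7

With modified divisor 970: modified quotas Arden 3.878, Brisco 9.863, Carrow 5.475, Dorne 4.968, Eskel 6.033.
Rounding up: Arden 4, Brisco 10, Carrow 6, Dorne 5, Eskel 7 (total 32).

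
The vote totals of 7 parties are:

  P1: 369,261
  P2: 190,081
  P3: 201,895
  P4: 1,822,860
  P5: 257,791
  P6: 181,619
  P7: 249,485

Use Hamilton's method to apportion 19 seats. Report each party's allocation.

The standard divisor is 3272992/19 ≈ 172262.737.
Standard quotas: P1 2.1436, P2 1.1034, P3 1.1720, P4 10.5819, P5 1.4965, P6 1.0543, P7 1.4483.
Lower quotas: P1 2, P2 1, P3 1, P4 10, P5 1, P6 1, P7 1 (sum 17, leaving 2 seats).
Remainders in descending order: P4 0.5819, P5 0.4965, P7 0.4483, P3 0.1720, P1 0.1436, P2 0.1034, P6 0.0543.
The surplus seats go to P4, P5.

P1 2, P2 1, P3 1, P4 11, P5 2, P6 1, P7 1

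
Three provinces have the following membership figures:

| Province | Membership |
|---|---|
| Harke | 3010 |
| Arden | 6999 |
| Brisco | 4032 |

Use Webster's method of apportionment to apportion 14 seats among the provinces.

Standard divisor 14041/14 ≈ 1002.929; standard quotas: Harke 3.001, Arden 6.979, Brisco 4.020.
Rounding to the nearest integer gives Harke 3, Arden 7, Brisco 4 — total 14, matching the house size, so no adjustment is needed.

Harke: 3, Arden: 7, Brisco: 4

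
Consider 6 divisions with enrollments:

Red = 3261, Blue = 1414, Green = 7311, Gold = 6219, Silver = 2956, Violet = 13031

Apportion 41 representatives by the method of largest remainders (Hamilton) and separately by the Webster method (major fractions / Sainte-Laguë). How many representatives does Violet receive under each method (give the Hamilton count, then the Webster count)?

16 and 15

Hamilton: Red 4, Blue 2, Green 9, Gold 7, Silver 3, Violet 16.
Webster: Red 4, Blue 2, Green 9, Gold 7, Silver 4, Violet 15.
Violet gets 16 under Hamilton and 15 under Webster.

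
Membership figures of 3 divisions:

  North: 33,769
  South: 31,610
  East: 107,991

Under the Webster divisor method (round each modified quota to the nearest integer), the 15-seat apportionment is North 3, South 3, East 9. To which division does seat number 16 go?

Priority for the next seat is population ÷ (current seats + 0.5).
Priorities: North 9648.286, South 9031.429, East 11367.474.
Highest priority: East.

East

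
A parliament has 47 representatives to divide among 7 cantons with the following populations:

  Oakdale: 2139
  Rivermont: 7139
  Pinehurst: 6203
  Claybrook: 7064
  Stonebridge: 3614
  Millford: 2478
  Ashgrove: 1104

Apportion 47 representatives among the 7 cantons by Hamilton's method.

Total 29741; standard divisor 29741/47 ≈ 632.787.
Standard quotas: Oakdale 3.3803, Rivermont 11.2818, Pinehurst 9.8027, Claybrook 11.1633, Stonebridge 5.7112, Millford 3.9160, Ashgrove 1.7447.
Lower quotas: Oakdale 3, Rivermont 11, Pinehurst 9, Claybrook 11, Stonebridge 5, Millford 3, Ashgrove 1 (sum 43, leaving 4 seats).
Remainders in descending order: Millford 0.9160, Pinehurst 0.8027, Ashgrove 0.7447, Stonebridge 0.7112, Oakdale 0.3803, Rivermont 0.2818, Claybrook 0.1633.
The surplus seats go to Millford, Pinehurst, Ashgrove, Stonebridge.

Oakdale 3; Rivermont 11; Pinehurst 10; Claybrook 11; Stonebridge 6; Millford 4; Ashgrove 2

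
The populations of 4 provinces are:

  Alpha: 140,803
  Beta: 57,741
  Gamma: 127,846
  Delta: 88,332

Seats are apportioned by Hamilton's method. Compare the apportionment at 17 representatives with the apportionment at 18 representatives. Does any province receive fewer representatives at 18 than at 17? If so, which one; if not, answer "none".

none

At 17 seats: Alpha 6, Beta 2, Gamma 5, Delta 4.
At 18 seats: Alpha 6, Beta 2, Gamma 6, Delta 4.
No province's allocation decreased.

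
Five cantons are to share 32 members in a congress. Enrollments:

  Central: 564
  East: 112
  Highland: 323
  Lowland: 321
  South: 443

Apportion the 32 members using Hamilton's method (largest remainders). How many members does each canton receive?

Central: 10, East: 2, Highland: 6, Lowland: 6, South: 8

Total 1763; standard divisor 1763/32 ≈ 55.094.
Standard quotas: Central 10.237, East 2.033, Highland 5.863, Lowland 5.826, South 8.041.
Lower quotas: Central 10, East 2, Highland 5, Lowland 5, South 8 (sum 30, leaving 2 seats).
Remainders in descending order: Highland 0.863, Lowland 0.826, Central 0.237, South 0.041, East 0.033.
Largest remainders: Highland, Lowland receive the extra seats.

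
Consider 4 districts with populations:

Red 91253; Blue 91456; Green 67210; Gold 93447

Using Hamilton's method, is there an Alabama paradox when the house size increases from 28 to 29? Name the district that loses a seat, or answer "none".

At 28 seats: Red 7, Blue 7, Green 6, Gold 8.
At 29 seats: Red 8, Blue 8, Green 5, Gold 8.
Green drops from 6 to 5.

Green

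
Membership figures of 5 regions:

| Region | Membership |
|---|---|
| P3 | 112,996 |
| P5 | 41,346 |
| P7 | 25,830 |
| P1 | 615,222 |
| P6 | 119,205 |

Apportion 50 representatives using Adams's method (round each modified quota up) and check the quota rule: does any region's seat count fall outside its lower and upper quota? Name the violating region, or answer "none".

Standard quotas: P3 6.177, P5 2.260, P7 1.412, P1 33.633, P6 6.517.
Adams allocation: P3 6, P5 3, P7 2, P1 32, P6 7.
P1 has quota 33.633 (lower 33, upper 34) but receives 32 — outside the quota interval.

P1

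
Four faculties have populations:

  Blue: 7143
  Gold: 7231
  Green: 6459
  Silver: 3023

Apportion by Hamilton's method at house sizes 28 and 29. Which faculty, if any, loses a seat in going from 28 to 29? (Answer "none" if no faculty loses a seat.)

Silver

At 28 seats: Blue 8, Gold 8, Green 8, Silver 4.
At 29 seats: Blue 9, Gold 9, Green 8, Silver 3.
Silver drops from 4 to 3.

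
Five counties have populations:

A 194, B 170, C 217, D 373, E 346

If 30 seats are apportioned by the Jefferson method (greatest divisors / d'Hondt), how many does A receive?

4

Standard divisor 1300/30 ≈ 43.333; standard quotas: A 4.477, B 3.923, C 5.008, D 8.608, E 7.985.
Rounding down gives 4, 3, 5, 8, 7 = 27 seats, so the divisor must be adjusted.
With modified divisor 40: modified quotas A 4.850, B 4.250, C 5.425, D 9.325, E 8.650.
Rounding down: A 4, B 4, C 5, D 9, E 8 (total 30).
A receives 4.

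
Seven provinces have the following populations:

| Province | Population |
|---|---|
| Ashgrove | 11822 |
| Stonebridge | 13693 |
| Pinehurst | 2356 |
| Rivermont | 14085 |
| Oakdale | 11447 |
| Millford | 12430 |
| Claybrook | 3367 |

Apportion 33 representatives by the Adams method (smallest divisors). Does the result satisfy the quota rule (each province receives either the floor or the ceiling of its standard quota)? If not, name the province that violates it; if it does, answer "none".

Standard quotas: Ashgrove 5.638, Stonebridge 6.530, Pinehurst 1.124, Rivermont 6.717, Oakdale 5.459, Millford 5.928, Claybrook 1.606.
Adams allocation: Ashgrove 6, Stonebridge 6, Pinehurst 2, Rivermont 6, Oakdale 5, Millford 6, Claybrook 2.
Every allocation lies between the lower and upper quota.

none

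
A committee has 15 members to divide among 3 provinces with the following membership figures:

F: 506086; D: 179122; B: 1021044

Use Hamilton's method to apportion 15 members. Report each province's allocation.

F 4, D 2, B 9

Total 1706252; standard divisor 1706252/15 ≈ 113750.133.
Standard quotas: F 4.4491, D 1.5747, B 8.9762.
Lower quotas: F 4, D 1, B 8 (sum 13, leaving 2 seats).
Remainders in descending order: B 0.9762, D 0.5747, F 0.4491.
The surplus seats go to B, D.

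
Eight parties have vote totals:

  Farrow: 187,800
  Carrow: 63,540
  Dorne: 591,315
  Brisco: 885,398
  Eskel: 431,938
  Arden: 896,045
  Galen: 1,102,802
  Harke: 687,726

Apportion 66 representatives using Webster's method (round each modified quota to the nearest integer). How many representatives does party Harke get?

9

Standard divisor 4846564/66 ≈ 73432.788; standard quotas: Farrow 2.557, Carrow 0.865, Dorne 8.052, Brisco 12.057, Eskel 5.882, Arden 12.202, Galen 15.018, Harke 9.365.
Rounding to the nearest integer gives Farrow 3, Carrow 1, Dorne 8, Brisco 12, Eskel 6, Arden 12, Galen 15, Harke 9 — total 66, matching the house size, so no adjustment is needed.
Harke receives 9.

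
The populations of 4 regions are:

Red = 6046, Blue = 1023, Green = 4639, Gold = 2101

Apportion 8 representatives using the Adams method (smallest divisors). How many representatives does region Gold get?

1

Standard divisor 13809/8 ≈ 1726.125; standard quotas: Red 3.503, Blue 0.593, Green 2.688, Gold 1.217.
Rounding up gives 4, 1, 3, 2 = 10 seats, so the divisor must be adjusted.
With modified divisor 2200: modified quotas Red 2.748, Blue 0.465, Green 2.109, Gold 0.955.
Rounding up: Red 3, Blue 1, Green 3, Gold 1 (total 8).
Gold receives 1.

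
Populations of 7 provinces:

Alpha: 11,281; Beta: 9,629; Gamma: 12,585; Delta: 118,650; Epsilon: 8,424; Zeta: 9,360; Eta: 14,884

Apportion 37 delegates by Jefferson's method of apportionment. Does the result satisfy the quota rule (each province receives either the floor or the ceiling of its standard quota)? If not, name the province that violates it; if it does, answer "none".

Delta

Standard quotas: Alpha 2.258, Beta 1.928, Gamma 2.520, Delta 23.754, Epsilon 1.687, Zeta 1.874, Eta 2.980.
Jefferson allocation: Alpha 2, Beta 2, Gamma 2, Delta 25, Epsilon 1, Zeta 2, Eta 3.
Delta has quota 23.754 (lower 23, upper 24) but receives 25 — outside the quota interval.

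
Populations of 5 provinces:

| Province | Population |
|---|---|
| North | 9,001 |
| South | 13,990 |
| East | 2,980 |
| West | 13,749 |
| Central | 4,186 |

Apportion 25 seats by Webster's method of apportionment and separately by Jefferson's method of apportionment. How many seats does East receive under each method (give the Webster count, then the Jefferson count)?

Webster: North 5, South 8, East 2, West 8, Central 2.
Jefferson: North 5, South 9, East 1, West 8, Central 2.
East gets 2 under Webster and 1 under Jefferson.

2 and 1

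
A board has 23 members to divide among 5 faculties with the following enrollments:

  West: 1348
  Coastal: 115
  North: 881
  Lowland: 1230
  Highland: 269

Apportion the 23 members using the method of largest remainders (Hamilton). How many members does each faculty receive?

The standard divisor is 3843/23 ≈ 167.087.
Standard quotas: West 8.068, Coastal 0.688, North 5.273, Lowland 7.361, Highland 1.610.
Lower quotas: West 8, Coastal 0, North 5, Lowland 7, Highland 1 (sum 21, leaving 2 seats).
Remainders in descending order: Coastal 0.688, Highland 0.610, Lowland 0.361, North 0.273, West 0.068.
The surplus seats go to Coastal, Highland.

West: 8, Coastal: 1, North: 5, Lowland: 7, Highland: 2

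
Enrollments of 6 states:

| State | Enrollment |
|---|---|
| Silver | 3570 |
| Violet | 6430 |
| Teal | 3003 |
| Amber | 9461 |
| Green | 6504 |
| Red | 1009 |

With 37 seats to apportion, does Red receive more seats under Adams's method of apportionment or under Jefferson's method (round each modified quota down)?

Adams

Adams: Silver 4, Violet 8, Teal 4, Amber 11, Green 8, Red 2.
Jefferson: Silver 4, Violet 8, Teal 4, Amber 12, Green 8, Red 1.
Red gets 2 under Adams and 1 under Jefferson.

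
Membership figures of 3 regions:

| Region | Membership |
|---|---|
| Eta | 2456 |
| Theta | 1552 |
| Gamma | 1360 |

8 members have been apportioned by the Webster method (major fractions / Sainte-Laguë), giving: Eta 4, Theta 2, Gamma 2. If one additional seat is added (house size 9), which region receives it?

Theta

Priority for the next seat is population ÷ (current seats + 0.5).
Priorities: Eta 545.778, Theta 620.800, Gamma 544.000.
Highest priority: Theta.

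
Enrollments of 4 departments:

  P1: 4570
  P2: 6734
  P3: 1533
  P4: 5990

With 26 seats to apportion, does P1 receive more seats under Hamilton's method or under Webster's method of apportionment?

Hamilton: P1 7, P2 9, P3 2, P4 8.
Webster: P1 6, P2 10, P3 2, P4 8.
P1 gets 7 under Hamilton and 6 under Webster.

Hamilton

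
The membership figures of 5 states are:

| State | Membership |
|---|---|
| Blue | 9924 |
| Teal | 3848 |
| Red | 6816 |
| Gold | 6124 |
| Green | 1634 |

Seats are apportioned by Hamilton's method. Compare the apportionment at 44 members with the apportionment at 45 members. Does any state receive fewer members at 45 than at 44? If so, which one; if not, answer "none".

At 44 seats: Blue 15, Teal 6, Red 11, Gold 9, Green 3.
At 45 seats: Blue 16, Teal 6, Red 11, Gold 10, Green 2.
Green drops from 3 to 2.

Green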